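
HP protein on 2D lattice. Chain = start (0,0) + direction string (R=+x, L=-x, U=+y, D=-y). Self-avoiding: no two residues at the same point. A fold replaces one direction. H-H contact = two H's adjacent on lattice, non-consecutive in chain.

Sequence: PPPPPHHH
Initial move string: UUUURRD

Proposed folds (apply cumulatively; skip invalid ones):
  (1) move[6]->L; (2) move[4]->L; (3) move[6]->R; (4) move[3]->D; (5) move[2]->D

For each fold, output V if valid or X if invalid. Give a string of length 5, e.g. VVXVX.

Answer: XXVXX

Derivation:
Initial: UUUURRD -> [(0, 0), (0, 1), (0, 2), (0, 3), (0, 4), (1, 4), (2, 4), (2, 3)]
Fold 1: move[6]->L => UUUURRL INVALID (collision), skipped
Fold 2: move[4]->L => UUUULRD INVALID (collision), skipped
Fold 3: move[6]->R => UUUURRR VALID
Fold 4: move[3]->D => UUUDRRR INVALID (collision), skipped
Fold 5: move[2]->D => UUDURRR INVALID (collision), skipped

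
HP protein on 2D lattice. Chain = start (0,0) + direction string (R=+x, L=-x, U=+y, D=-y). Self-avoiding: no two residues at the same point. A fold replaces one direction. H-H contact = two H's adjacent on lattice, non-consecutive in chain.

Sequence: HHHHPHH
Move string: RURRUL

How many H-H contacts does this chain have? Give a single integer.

Answer: 1

Derivation:
Positions: [(0, 0), (1, 0), (1, 1), (2, 1), (3, 1), (3, 2), (2, 2)]
H-H contact: residue 3 @(2,1) - residue 6 @(2, 2)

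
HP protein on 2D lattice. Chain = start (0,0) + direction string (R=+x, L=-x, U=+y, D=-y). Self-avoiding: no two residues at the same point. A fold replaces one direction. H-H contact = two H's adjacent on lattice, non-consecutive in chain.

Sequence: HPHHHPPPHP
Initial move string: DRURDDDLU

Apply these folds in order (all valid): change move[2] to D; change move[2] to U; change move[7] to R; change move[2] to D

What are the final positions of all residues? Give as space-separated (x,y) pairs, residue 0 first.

Initial moves: DRURDDDLU
Fold: move[2]->D => DRDRDDDLU (positions: [(0, 0), (0, -1), (1, -1), (1, -2), (2, -2), (2, -3), (2, -4), (2, -5), (1, -5), (1, -4)])
Fold: move[2]->U => DRURDDDLU (positions: [(0, 0), (0, -1), (1, -1), (1, 0), (2, 0), (2, -1), (2, -2), (2, -3), (1, -3), (1, -2)])
Fold: move[7]->R => DRURDDDRU (positions: [(0, 0), (0, -1), (1, -1), (1, 0), (2, 0), (2, -1), (2, -2), (2, -3), (3, -3), (3, -2)])
Fold: move[2]->D => DRDRDDDRU (positions: [(0, 0), (0, -1), (1, -1), (1, -2), (2, -2), (2, -3), (2, -4), (2, -5), (3, -5), (3, -4)])

Answer: (0,0) (0,-1) (1,-1) (1,-2) (2,-2) (2,-3) (2,-4) (2,-5) (3,-5) (3,-4)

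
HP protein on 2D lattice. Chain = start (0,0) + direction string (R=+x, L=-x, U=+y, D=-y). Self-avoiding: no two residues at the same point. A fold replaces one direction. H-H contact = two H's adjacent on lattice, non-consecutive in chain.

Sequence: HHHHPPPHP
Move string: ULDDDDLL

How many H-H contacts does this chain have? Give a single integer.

Answer: 1

Derivation:
Positions: [(0, 0), (0, 1), (-1, 1), (-1, 0), (-1, -1), (-1, -2), (-1, -3), (-2, -3), (-3, -3)]
H-H contact: residue 0 @(0,0) - residue 3 @(-1, 0)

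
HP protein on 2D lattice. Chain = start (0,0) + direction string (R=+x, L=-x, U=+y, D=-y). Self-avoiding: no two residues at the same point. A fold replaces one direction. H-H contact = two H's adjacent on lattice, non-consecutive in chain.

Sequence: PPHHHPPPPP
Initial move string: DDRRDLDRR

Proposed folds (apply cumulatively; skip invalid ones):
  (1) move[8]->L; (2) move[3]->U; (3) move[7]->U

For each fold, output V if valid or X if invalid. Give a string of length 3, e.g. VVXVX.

Initial: DDRRDLDRR -> [(0, 0), (0, -1), (0, -2), (1, -2), (2, -2), (2, -3), (1, -3), (1, -4), (2, -4), (3, -4)]
Fold 1: move[8]->L => DDRRDLDRL INVALID (collision), skipped
Fold 2: move[3]->U => DDRUDLDRR INVALID (collision), skipped
Fold 3: move[7]->U => DDRRDLDUR INVALID (collision), skipped

Answer: XXX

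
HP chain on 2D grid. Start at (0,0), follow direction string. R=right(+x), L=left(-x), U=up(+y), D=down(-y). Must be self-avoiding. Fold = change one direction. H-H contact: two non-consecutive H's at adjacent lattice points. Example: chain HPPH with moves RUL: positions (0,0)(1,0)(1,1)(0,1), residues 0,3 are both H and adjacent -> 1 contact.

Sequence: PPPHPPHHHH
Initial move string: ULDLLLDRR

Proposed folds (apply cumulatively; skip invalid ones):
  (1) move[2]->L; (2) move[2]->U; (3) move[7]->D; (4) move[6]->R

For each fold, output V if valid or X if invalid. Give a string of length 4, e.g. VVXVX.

Initial: ULDLLLDRR -> [(0, 0), (0, 1), (-1, 1), (-1, 0), (-2, 0), (-3, 0), (-4, 0), (-4, -1), (-3, -1), (-2, -1)]
Fold 1: move[2]->L => ULLLLLDRR VALID
Fold 2: move[2]->U => ULULLLDRR VALID
Fold 3: move[7]->D => ULULLLDDR VALID
Fold 4: move[6]->R => ULULLLRDR INVALID (collision), skipped

Answer: VVVX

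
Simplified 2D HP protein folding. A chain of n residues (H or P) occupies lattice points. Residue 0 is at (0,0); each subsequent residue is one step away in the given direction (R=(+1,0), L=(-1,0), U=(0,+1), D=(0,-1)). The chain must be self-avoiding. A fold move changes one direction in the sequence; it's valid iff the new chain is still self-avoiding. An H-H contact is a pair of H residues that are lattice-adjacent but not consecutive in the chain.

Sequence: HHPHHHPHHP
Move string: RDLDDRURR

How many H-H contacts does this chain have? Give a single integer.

Answer: 2

Derivation:
Positions: [(0, 0), (1, 0), (1, -1), (0, -1), (0, -2), (0, -3), (1, -3), (1, -2), (2, -2), (3, -2)]
H-H contact: residue 0 @(0,0) - residue 3 @(0, -1)
H-H contact: residue 4 @(0,-2) - residue 7 @(1, -2)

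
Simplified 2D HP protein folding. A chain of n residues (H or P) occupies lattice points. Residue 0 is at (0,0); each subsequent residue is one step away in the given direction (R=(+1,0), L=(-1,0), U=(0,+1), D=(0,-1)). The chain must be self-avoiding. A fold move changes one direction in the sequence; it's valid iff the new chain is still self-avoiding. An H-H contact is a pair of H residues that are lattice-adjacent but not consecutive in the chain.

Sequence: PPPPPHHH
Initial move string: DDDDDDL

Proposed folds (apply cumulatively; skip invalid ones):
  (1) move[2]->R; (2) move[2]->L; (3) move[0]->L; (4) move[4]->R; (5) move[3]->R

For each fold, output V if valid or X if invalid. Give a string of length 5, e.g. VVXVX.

Initial: DDDDDDL -> [(0, 0), (0, -1), (0, -2), (0, -3), (0, -4), (0, -5), (0, -6), (-1, -6)]
Fold 1: move[2]->R => DDRDDDL VALID
Fold 2: move[2]->L => DDLDDDL VALID
Fold 3: move[0]->L => LDLDDDL VALID
Fold 4: move[4]->R => LDLDRDL VALID
Fold 5: move[3]->R => LDLRRDL INVALID (collision), skipped

Answer: VVVVX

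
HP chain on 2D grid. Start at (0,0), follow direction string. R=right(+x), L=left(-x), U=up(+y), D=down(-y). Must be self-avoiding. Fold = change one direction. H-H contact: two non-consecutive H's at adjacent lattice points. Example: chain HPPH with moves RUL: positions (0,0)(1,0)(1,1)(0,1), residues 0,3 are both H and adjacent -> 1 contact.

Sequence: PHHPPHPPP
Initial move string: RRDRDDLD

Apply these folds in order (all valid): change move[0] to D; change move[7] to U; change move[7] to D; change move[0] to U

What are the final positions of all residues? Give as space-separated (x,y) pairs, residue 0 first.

Initial moves: RRDRDDLD
Fold: move[0]->D => DRDRDDLD (positions: [(0, 0), (0, -1), (1, -1), (1, -2), (2, -2), (2, -3), (2, -4), (1, -4), (1, -5)])
Fold: move[7]->U => DRDRDDLU (positions: [(0, 0), (0, -1), (1, -1), (1, -2), (2, -2), (2, -3), (2, -4), (1, -4), (1, -3)])
Fold: move[7]->D => DRDRDDLD (positions: [(0, 0), (0, -1), (1, -1), (1, -2), (2, -2), (2, -3), (2, -4), (1, -4), (1, -5)])
Fold: move[0]->U => URDRDDLD (positions: [(0, 0), (0, 1), (1, 1), (1, 0), (2, 0), (2, -1), (2, -2), (1, -2), (1, -3)])

Answer: (0,0) (0,1) (1,1) (1,0) (2,0) (2,-1) (2,-2) (1,-2) (1,-3)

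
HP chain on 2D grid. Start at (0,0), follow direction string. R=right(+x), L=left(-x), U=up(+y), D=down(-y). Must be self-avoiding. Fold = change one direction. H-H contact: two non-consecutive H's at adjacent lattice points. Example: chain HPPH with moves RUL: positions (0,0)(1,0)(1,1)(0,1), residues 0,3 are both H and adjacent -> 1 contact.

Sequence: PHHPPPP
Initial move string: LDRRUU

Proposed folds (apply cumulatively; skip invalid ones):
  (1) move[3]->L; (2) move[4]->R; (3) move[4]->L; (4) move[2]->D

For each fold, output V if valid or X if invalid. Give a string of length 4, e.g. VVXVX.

Initial: LDRRUU -> [(0, 0), (-1, 0), (-1, -1), (0, -1), (1, -1), (1, 0), (1, 1)]
Fold 1: move[3]->L => LDRLUU INVALID (collision), skipped
Fold 2: move[4]->R => LDRRRU VALID
Fold 3: move[4]->L => LDRRLU INVALID (collision), skipped
Fold 4: move[2]->D => LDDRRU VALID

Answer: XVXV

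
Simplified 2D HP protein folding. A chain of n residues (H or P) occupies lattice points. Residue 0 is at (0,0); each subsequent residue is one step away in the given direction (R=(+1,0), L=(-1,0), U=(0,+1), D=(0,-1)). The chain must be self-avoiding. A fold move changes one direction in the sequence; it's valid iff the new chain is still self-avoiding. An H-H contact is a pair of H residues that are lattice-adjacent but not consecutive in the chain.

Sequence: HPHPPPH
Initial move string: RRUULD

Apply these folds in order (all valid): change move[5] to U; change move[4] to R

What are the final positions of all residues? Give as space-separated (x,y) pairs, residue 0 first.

Answer: (0,0) (1,0) (2,0) (2,1) (2,2) (3,2) (3,3)

Derivation:
Initial moves: RRUULD
Fold: move[5]->U => RRUULU (positions: [(0, 0), (1, 0), (2, 0), (2, 1), (2, 2), (1, 2), (1, 3)])
Fold: move[4]->R => RRUURU (positions: [(0, 0), (1, 0), (2, 0), (2, 1), (2, 2), (3, 2), (3, 3)])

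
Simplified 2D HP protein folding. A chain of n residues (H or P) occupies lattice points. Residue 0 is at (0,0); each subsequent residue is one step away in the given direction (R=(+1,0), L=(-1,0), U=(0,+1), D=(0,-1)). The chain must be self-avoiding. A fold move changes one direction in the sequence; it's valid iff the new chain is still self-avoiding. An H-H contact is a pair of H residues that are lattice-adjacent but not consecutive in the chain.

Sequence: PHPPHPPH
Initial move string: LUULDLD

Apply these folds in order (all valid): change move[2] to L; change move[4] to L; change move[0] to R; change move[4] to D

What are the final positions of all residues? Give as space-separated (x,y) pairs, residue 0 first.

Answer: (0,0) (1,0) (1,1) (0,1) (-1,1) (-1,0) (-2,0) (-2,-1)

Derivation:
Initial moves: LUULDLD
Fold: move[2]->L => LULLDLD (positions: [(0, 0), (-1, 0), (-1, 1), (-2, 1), (-3, 1), (-3, 0), (-4, 0), (-4, -1)])
Fold: move[4]->L => LULLLLD (positions: [(0, 0), (-1, 0), (-1, 1), (-2, 1), (-3, 1), (-4, 1), (-5, 1), (-5, 0)])
Fold: move[0]->R => RULLLLD (positions: [(0, 0), (1, 0), (1, 1), (0, 1), (-1, 1), (-2, 1), (-3, 1), (-3, 0)])
Fold: move[4]->D => RULLDLD (positions: [(0, 0), (1, 0), (1, 1), (0, 1), (-1, 1), (-1, 0), (-2, 0), (-2, -1)])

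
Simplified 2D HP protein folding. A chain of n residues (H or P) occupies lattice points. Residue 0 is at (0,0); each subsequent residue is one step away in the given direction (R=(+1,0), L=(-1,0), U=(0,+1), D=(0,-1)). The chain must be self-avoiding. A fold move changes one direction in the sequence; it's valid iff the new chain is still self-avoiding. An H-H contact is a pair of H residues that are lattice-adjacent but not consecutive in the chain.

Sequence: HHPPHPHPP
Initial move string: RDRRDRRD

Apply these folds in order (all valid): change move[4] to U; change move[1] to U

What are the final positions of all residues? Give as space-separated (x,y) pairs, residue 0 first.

Answer: (0,0) (1,0) (1,1) (2,1) (3,1) (3,2) (4,2) (5,2) (5,1)

Derivation:
Initial moves: RDRRDRRD
Fold: move[4]->U => RDRRURRD (positions: [(0, 0), (1, 0), (1, -1), (2, -1), (3, -1), (3, 0), (4, 0), (5, 0), (5, -1)])
Fold: move[1]->U => RURRURRD (positions: [(0, 0), (1, 0), (1, 1), (2, 1), (3, 1), (3, 2), (4, 2), (5, 2), (5, 1)])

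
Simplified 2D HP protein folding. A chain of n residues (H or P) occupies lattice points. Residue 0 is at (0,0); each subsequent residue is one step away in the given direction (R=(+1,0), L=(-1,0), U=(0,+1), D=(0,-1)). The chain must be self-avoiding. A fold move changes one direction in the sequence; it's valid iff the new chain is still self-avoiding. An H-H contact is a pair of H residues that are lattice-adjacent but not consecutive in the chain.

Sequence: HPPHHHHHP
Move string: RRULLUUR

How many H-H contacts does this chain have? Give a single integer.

Positions: [(0, 0), (1, 0), (2, 0), (2, 1), (1, 1), (0, 1), (0, 2), (0, 3), (1, 3)]
H-H contact: residue 0 @(0,0) - residue 5 @(0, 1)

Answer: 1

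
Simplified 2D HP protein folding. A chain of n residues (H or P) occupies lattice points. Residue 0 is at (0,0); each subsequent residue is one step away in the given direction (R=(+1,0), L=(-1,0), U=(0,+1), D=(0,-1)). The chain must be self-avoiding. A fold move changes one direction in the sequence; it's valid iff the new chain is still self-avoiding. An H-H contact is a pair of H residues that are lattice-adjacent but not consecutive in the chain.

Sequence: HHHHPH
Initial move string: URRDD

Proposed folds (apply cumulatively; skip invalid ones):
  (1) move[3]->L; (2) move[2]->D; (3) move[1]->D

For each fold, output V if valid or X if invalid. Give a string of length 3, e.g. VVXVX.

Initial: URRDD -> [(0, 0), (0, 1), (1, 1), (2, 1), (2, 0), (2, -1)]
Fold 1: move[3]->L => URRLD INVALID (collision), skipped
Fold 2: move[2]->D => URDDD VALID
Fold 3: move[1]->D => UDDDD INVALID (collision), skipped

Answer: XVX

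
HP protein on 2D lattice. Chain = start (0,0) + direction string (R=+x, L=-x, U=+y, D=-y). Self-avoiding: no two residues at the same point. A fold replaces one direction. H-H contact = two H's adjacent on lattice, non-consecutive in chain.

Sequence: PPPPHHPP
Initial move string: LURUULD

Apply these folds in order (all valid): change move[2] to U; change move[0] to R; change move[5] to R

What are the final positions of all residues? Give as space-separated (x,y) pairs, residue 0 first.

Answer: (0,0) (1,0) (1,1) (1,2) (1,3) (1,4) (2,4) (2,3)

Derivation:
Initial moves: LURUULD
Fold: move[2]->U => LUUUULD (positions: [(0, 0), (-1, 0), (-1, 1), (-1, 2), (-1, 3), (-1, 4), (-2, 4), (-2, 3)])
Fold: move[0]->R => RUUUULD (positions: [(0, 0), (1, 0), (1, 1), (1, 2), (1, 3), (1, 4), (0, 4), (0, 3)])
Fold: move[5]->R => RUUUURD (positions: [(0, 0), (1, 0), (1, 1), (1, 2), (1, 3), (1, 4), (2, 4), (2, 3)])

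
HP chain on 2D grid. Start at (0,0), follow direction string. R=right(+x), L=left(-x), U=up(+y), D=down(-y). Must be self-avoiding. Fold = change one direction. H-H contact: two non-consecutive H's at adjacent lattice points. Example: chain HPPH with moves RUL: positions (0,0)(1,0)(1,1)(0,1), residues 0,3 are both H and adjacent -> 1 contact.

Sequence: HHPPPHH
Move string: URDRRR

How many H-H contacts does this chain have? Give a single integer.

Answer: 0

Derivation:
Positions: [(0, 0), (0, 1), (1, 1), (1, 0), (2, 0), (3, 0), (4, 0)]
No H-H contacts found.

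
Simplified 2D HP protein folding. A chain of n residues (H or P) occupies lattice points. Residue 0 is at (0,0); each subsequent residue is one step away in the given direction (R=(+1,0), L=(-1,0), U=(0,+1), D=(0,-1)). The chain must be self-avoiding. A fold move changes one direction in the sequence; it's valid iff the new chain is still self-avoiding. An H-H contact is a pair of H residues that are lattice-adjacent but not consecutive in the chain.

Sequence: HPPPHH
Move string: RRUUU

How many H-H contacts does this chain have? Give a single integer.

Positions: [(0, 0), (1, 0), (2, 0), (2, 1), (2, 2), (2, 3)]
No H-H contacts found.

Answer: 0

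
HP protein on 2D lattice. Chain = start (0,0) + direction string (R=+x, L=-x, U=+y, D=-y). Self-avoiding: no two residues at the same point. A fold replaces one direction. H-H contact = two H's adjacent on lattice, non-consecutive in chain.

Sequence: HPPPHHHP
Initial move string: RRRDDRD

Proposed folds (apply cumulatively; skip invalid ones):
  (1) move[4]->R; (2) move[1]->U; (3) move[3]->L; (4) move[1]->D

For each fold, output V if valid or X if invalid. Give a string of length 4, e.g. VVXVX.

Answer: VVXV

Derivation:
Initial: RRRDDRD -> [(0, 0), (1, 0), (2, 0), (3, 0), (3, -1), (3, -2), (4, -2), (4, -3)]
Fold 1: move[4]->R => RRRDRRD VALID
Fold 2: move[1]->U => RURDRRD VALID
Fold 3: move[3]->L => RURLRRD INVALID (collision), skipped
Fold 4: move[1]->D => RDRDRRD VALID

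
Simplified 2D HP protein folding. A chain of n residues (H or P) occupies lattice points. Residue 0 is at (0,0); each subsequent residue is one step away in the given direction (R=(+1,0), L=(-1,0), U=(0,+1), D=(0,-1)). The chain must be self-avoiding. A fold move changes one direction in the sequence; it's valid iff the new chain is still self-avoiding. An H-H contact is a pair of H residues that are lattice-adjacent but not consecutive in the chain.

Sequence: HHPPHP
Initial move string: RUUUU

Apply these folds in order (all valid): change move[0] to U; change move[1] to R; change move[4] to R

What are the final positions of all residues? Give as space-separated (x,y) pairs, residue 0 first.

Initial moves: RUUUU
Fold: move[0]->U => UUUUU (positions: [(0, 0), (0, 1), (0, 2), (0, 3), (0, 4), (0, 5)])
Fold: move[1]->R => URUUU (positions: [(0, 0), (0, 1), (1, 1), (1, 2), (1, 3), (1, 4)])
Fold: move[4]->R => URUUR (positions: [(0, 0), (0, 1), (1, 1), (1, 2), (1, 3), (2, 3)])

Answer: (0,0) (0,1) (1,1) (1,2) (1,3) (2,3)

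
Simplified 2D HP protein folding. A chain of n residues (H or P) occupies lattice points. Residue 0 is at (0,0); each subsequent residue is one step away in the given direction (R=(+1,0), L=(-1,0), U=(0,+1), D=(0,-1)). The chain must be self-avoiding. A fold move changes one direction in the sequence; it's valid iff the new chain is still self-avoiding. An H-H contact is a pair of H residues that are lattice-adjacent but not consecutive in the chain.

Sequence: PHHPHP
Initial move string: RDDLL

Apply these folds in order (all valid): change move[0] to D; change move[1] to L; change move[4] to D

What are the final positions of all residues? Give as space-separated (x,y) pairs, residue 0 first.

Answer: (0,0) (0,-1) (-1,-1) (-1,-2) (-2,-2) (-2,-3)

Derivation:
Initial moves: RDDLL
Fold: move[0]->D => DDDLL (positions: [(0, 0), (0, -1), (0, -2), (0, -3), (-1, -3), (-2, -3)])
Fold: move[1]->L => DLDLL (positions: [(0, 0), (0, -1), (-1, -1), (-1, -2), (-2, -2), (-3, -2)])
Fold: move[4]->D => DLDLD (positions: [(0, 0), (0, -1), (-1, -1), (-1, -2), (-2, -2), (-2, -3)])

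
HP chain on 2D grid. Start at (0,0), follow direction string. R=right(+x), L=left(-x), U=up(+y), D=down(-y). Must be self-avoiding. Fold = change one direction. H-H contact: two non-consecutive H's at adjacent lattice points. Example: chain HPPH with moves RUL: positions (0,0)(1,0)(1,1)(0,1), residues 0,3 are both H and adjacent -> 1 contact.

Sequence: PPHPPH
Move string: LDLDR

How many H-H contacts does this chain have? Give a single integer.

Positions: [(0, 0), (-1, 0), (-1, -1), (-2, -1), (-2, -2), (-1, -2)]
H-H contact: residue 2 @(-1,-1) - residue 5 @(-1, -2)

Answer: 1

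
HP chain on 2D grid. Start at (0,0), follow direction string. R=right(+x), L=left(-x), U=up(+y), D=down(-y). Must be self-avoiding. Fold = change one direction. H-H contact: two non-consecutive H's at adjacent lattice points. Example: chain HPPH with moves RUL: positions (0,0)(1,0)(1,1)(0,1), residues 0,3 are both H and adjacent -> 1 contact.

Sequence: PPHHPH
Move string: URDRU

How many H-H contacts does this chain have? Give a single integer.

Answer: 1

Derivation:
Positions: [(0, 0), (0, 1), (1, 1), (1, 0), (2, 0), (2, 1)]
H-H contact: residue 2 @(1,1) - residue 5 @(2, 1)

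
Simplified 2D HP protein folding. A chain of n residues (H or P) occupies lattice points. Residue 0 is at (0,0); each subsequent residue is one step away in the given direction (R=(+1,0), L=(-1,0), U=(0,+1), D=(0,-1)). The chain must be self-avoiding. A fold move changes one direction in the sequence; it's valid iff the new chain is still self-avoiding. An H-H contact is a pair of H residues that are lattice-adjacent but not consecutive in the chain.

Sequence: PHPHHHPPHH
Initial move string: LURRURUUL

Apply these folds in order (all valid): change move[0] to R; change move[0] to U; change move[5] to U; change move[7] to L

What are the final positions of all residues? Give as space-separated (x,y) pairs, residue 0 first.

Initial moves: LURRURUUL
Fold: move[0]->R => RURRURUUL (positions: [(0, 0), (1, 0), (1, 1), (2, 1), (3, 1), (3, 2), (4, 2), (4, 3), (4, 4), (3, 4)])
Fold: move[0]->U => UURRURUUL (positions: [(0, 0), (0, 1), (0, 2), (1, 2), (2, 2), (2, 3), (3, 3), (3, 4), (3, 5), (2, 5)])
Fold: move[5]->U => UURRUUUUL (positions: [(0, 0), (0, 1), (0, 2), (1, 2), (2, 2), (2, 3), (2, 4), (2, 5), (2, 6), (1, 6)])
Fold: move[7]->L => UURRUUULL (positions: [(0, 0), (0, 1), (0, 2), (1, 2), (2, 2), (2, 3), (2, 4), (2, 5), (1, 5), (0, 5)])

Answer: (0,0) (0,1) (0,2) (1,2) (2,2) (2,3) (2,4) (2,5) (1,5) (0,5)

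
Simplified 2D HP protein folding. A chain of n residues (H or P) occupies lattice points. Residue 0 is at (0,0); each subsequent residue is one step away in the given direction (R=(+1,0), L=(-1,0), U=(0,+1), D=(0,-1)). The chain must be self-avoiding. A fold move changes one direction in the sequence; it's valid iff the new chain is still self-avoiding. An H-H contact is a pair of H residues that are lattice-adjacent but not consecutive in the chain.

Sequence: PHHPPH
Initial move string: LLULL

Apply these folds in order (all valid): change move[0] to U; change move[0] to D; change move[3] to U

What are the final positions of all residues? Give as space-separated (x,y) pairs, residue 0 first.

Answer: (0,0) (0,-1) (-1,-1) (-1,0) (-1,1) (-2,1)

Derivation:
Initial moves: LLULL
Fold: move[0]->U => ULULL (positions: [(0, 0), (0, 1), (-1, 1), (-1, 2), (-2, 2), (-3, 2)])
Fold: move[0]->D => DLULL (positions: [(0, 0), (0, -1), (-1, -1), (-1, 0), (-2, 0), (-3, 0)])
Fold: move[3]->U => DLUUL (positions: [(0, 0), (0, -1), (-1, -1), (-1, 0), (-1, 1), (-2, 1)])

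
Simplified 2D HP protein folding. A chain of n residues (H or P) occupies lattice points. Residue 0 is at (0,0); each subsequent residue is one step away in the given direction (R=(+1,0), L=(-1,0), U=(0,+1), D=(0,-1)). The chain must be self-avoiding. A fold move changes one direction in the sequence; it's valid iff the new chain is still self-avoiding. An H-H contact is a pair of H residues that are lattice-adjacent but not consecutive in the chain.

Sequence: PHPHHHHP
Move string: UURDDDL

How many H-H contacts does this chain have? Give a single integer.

Answer: 1

Derivation:
Positions: [(0, 0), (0, 1), (0, 2), (1, 2), (1, 1), (1, 0), (1, -1), (0, -1)]
H-H contact: residue 1 @(0,1) - residue 4 @(1, 1)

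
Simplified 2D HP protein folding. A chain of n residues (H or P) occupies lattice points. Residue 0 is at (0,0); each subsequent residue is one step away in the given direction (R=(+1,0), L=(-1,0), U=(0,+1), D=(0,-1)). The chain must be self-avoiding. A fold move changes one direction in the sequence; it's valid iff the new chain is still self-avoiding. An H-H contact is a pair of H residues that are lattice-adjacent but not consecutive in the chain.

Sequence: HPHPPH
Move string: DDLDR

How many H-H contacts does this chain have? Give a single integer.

Answer: 1

Derivation:
Positions: [(0, 0), (0, -1), (0, -2), (-1, -2), (-1, -3), (0, -3)]
H-H contact: residue 2 @(0,-2) - residue 5 @(0, -3)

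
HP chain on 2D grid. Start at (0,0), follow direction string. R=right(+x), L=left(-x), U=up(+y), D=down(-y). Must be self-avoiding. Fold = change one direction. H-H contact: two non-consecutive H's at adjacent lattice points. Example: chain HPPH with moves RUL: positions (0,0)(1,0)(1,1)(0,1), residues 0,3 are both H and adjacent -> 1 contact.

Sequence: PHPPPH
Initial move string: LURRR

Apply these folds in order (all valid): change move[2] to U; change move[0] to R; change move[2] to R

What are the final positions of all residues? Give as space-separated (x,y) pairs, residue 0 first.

Answer: (0,0) (1,0) (1,1) (2,1) (3,1) (4,1)

Derivation:
Initial moves: LURRR
Fold: move[2]->U => LUURR (positions: [(0, 0), (-1, 0), (-1, 1), (-1, 2), (0, 2), (1, 2)])
Fold: move[0]->R => RUURR (positions: [(0, 0), (1, 0), (1, 1), (1, 2), (2, 2), (3, 2)])
Fold: move[2]->R => RURRR (positions: [(0, 0), (1, 0), (1, 1), (2, 1), (3, 1), (4, 1)])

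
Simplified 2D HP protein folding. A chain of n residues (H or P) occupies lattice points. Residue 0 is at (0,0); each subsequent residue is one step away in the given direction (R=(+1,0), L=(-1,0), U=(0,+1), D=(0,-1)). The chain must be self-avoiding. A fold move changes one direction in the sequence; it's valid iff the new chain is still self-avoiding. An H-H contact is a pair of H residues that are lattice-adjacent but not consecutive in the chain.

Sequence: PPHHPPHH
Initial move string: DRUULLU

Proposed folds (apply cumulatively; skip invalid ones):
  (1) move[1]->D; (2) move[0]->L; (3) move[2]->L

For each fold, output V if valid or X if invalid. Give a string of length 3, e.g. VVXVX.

Initial: DRUULLU -> [(0, 0), (0, -1), (1, -1), (1, 0), (1, 1), (0, 1), (-1, 1), (-1, 2)]
Fold 1: move[1]->D => DDUULLU INVALID (collision), skipped
Fold 2: move[0]->L => LRUULLU INVALID (collision), skipped
Fold 3: move[2]->L => DRLULLU INVALID (collision), skipped

Answer: XXX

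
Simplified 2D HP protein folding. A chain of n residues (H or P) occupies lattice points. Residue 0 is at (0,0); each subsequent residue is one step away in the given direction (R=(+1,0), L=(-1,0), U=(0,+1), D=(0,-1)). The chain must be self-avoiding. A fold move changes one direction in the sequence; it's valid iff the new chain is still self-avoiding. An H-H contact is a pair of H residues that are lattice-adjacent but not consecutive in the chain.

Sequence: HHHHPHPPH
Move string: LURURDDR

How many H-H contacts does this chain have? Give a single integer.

Answer: 1

Derivation:
Positions: [(0, 0), (-1, 0), (-1, 1), (0, 1), (0, 2), (1, 2), (1, 1), (1, 0), (2, 0)]
H-H contact: residue 0 @(0,0) - residue 3 @(0, 1)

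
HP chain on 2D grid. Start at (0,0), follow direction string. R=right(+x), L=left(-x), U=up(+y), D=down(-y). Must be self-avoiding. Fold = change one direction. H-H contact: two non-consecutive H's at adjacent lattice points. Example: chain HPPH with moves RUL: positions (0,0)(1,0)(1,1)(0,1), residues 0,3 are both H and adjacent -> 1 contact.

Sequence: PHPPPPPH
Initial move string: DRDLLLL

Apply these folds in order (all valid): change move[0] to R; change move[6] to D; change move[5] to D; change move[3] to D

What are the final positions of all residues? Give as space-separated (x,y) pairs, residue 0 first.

Initial moves: DRDLLLL
Fold: move[0]->R => RRDLLLL (positions: [(0, 0), (1, 0), (2, 0), (2, -1), (1, -1), (0, -1), (-1, -1), (-2, -1)])
Fold: move[6]->D => RRDLLLD (positions: [(0, 0), (1, 0), (2, 0), (2, -1), (1, -1), (0, -1), (-1, -1), (-1, -2)])
Fold: move[5]->D => RRDLLDD (positions: [(0, 0), (1, 0), (2, 0), (2, -1), (1, -1), (0, -1), (0, -2), (0, -3)])
Fold: move[3]->D => RRDDLDD (positions: [(0, 0), (1, 0), (2, 0), (2, -1), (2, -2), (1, -2), (1, -3), (1, -4)])

Answer: (0,0) (1,0) (2,0) (2,-1) (2,-2) (1,-2) (1,-3) (1,-4)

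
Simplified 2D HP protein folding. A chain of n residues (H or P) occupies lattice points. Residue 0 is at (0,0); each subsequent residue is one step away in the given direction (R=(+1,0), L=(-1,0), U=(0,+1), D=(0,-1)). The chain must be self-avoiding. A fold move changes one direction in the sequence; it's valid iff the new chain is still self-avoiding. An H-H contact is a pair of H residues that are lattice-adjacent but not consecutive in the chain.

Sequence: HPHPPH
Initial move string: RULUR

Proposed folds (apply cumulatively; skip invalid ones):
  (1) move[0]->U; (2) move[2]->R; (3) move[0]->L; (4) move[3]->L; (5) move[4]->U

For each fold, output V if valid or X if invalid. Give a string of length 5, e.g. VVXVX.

Initial: RULUR -> [(0, 0), (1, 0), (1, 1), (0, 1), (0, 2), (1, 2)]
Fold 1: move[0]->U => UULUR VALID
Fold 2: move[2]->R => UURUR VALID
Fold 3: move[0]->L => LURUR VALID
Fold 4: move[3]->L => LURLR INVALID (collision), skipped
Fold 5: move[4]->U => LURUU VALID

Answer: VVVXV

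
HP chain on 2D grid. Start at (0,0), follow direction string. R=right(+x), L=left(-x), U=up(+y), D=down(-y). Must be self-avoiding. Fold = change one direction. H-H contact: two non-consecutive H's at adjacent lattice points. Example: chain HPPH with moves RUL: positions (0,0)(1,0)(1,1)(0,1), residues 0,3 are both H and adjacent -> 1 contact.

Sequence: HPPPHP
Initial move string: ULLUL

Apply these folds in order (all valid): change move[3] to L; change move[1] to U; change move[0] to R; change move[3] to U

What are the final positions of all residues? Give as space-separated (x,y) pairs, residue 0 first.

Initial moves: ULLUL
Fold: move[3]->L => ULLLL (positions: [(0, 0), (0, 1), (-1, 1), (-2, 1), (-3, 1), (-4, 1)])
Fold: move[1]->U => UULLL (positions: [(0, 0), (0, 1), (0, 2), (-1, 2), (-2, 2), (-3, 2)])
Fold: move[0]->R => RULLL (positions: [(0, 0), (1, 0), (1, 1), (0, 1), (-1, 1), (-2, 1)])
Fold: move[3]->U => RULUL (positions: [(0, 0), (1, 0), (1, 1), (0, 1), (0, 2), (-1, 2)])

Answer: (0,0) (1,0) (1,1) (0,1) (0,2) (-1,2)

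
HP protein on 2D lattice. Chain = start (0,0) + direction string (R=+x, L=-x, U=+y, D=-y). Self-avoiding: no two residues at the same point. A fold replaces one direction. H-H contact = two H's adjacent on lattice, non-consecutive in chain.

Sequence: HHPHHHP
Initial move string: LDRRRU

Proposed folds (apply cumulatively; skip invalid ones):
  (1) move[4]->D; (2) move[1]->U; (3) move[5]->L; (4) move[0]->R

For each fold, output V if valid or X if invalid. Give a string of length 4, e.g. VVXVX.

Initial: LDRRRU -> [(0, 0), (-1, 0), (-1, -1), (0, -1), (1, -1), (2, -1), (2, 0)]
Fold 1: move[4]->D => LDRRDU INVALID (collision), skipped
Fold 2: move[1]->U => LURRRU VALID
Fold 3: move[5]->L => LURRRL INVALID (collision), skipped
Fold 4: move[0]->R => RURRRU VALID

Answer: XVXV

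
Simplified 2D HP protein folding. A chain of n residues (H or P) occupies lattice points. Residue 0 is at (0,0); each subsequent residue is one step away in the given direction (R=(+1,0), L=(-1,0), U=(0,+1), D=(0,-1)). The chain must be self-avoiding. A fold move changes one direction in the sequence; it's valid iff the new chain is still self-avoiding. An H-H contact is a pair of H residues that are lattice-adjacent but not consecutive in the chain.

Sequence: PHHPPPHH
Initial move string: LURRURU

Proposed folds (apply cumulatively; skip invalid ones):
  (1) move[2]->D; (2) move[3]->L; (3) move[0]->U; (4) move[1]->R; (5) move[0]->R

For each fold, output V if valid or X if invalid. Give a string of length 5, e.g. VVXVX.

Answer: XXVVV

Derivation:
Initial: LURRURU -> [(0, 0), (-1, 0), (-1, 1), (0, 1), (1, 1), (1, 2), (2, 2), (2, 3)]
Fold 1: move[2]->D => LUDRURU INVALID (collision), skipped
Fold 2: move[3]->L => LURLURU INVALID (collision), skipped
Fold 3: move[0]->U => UURRURU VALID
Fold 4: move[1]->R => URRRURU VALID
Fold 5: move[0]->R => RRRRURU VALID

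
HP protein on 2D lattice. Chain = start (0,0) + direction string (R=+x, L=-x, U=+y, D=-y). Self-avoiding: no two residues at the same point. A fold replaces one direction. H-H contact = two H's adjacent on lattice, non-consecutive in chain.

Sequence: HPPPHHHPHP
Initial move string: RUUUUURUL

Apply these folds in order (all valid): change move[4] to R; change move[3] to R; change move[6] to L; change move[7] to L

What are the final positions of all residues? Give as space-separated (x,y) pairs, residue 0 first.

Initial moves: RUUUUURUL
Fold: move[4]->R => RUUURURUL (positions: [(0, 0), (1, 0), (1, 1), (1, 2), (1, 3), (2, 3), (2, 4), (3, 4), (3, 5), (2, 5)])
Fold: move[3]->R => RUURRURUL (positions: [(0, 0), (1, 0), (1, 1), (1, 2), (2, 2), (3, 2), (3, 3), (4, 3), (4, 4), (3, 4)])
Fold: move[6]->L => RUURRULUL (positions: [(0, 0), (1, 0), (1, 1), (1, 2), (2, 2), (3, 2), (3, 3), (2, 3), (2, 4), (1, 4)])
Fold: move[7]->L => RUURRULLL (positions: [(0, 0), (1, 0), (1, 1), (1, 2), (2, 2), (3, 2), (3, 3), (2, 3), (1, 3), (0, 3)])

Answer: (0,0) (1,0) (1,1) (1,2) (2,2) (3,2) (3,3) (2,3) (1,3) (0,3)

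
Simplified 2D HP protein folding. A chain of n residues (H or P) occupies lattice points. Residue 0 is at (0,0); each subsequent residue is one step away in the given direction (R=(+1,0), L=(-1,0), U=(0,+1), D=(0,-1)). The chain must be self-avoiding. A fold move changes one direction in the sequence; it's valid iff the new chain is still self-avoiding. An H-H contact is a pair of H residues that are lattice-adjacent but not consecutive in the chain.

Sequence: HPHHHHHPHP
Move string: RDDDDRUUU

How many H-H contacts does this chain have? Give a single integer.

Positions: [(0, 0), (1, 0), (1, -1), (1, -2), (1, -3), (1, -4), (2, -4), (2, -3), (2, -2), (2, -1)]
H-H contact: residue 3 @(1,-2) - residue 8 @(2, -2)

Answer: 1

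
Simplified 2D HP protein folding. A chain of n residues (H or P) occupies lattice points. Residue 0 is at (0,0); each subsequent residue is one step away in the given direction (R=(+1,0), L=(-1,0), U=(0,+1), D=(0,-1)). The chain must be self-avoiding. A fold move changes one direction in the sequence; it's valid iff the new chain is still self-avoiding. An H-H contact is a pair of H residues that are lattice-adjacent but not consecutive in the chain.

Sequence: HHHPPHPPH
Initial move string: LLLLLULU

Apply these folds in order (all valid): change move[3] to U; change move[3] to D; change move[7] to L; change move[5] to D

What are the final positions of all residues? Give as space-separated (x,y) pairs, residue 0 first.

Answer: (0,0) (-1,0) (-2,0) (-3,0) (-3,-1) (-4,-1) (-4,-2) (-5,-2) (-6,-2)

Derivation:
Initial moves: LLLLLULU
Fold: move[3]->U => LLLULULU (positions: [(0, 0), (-1, 0), (-2, 0), (-3, 0), (-3, 1), (-4, 1), (-4, 2), (-5, 2), (-5, 3)])
Fold: move[3]->D => LLLDLULU (positions: [(0, 0), (-1, 0), (-2, 0), (-3, 0), (-3, -1), (-4, -1), (-4, 0), (-5, 0), (-5, 1)])
Fold: move[7]->L => LLLDLULL (positions: [(0, 0), (-1, 0), (-2, 0), (-3, 0), (-3, -1), (-4, -1), (-4, 0), (-5, 0), (-6, 0)])
Fold: move[5]->D => LLLDLDLL (positions: [(0, 0), (-1, 0), (-2, 0), (-3, 0), (-3, -1), (-4, -1), (-4, -2), (-5, -2), (-6, -2)])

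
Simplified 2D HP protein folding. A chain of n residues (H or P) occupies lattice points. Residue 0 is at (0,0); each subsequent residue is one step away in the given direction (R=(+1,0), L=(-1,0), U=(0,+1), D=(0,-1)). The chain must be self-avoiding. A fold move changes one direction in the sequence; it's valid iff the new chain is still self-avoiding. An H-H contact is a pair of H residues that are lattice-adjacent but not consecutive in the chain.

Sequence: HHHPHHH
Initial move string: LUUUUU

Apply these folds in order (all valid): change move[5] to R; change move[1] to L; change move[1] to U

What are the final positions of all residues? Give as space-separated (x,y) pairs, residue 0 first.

Initial moves: LUUUUU
Fold: move[5]->R => LUUUUR (positions: [(0, 0), (-1, 0), (-1, 1), (-1, 2), (-1, 3), (-1, 4), (0, 4)])
Fold: move[1]->L => LLUUUR (positions: [(0, 0), (-1, 0), (-2, 0), (-2, 1), (-2, 2), (-2, 3), (-1, 3)])
Fold: move[1]->U => LUUUUR (positions: [(0, 0), (-1, 0), (-1, 1), (-1, 2), (-1, 3), (-1, 4), (0, 4)])

Answer: (0,0) (-1,0) (-1,1) (-1,2) (-1,3) (-1,4) (0,4)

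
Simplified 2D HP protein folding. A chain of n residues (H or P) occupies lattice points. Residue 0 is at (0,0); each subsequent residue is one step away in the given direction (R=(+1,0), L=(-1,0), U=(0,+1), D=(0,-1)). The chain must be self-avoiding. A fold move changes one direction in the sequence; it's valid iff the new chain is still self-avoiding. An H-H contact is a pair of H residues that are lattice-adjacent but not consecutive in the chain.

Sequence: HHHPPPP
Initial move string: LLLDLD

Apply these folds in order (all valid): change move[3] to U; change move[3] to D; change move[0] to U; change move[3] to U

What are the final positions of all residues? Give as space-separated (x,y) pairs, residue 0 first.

Answer: (0,0) (0,1) (-1,1) (-2,1) (-2,2) (-3,2) (-3,1)

Derivation:
Initial moves: LLLDLD
Fold: move[3]->U => LLLULD (positions: [(0, 0), (-1, 0), (-2, 0), (-3, 0), (-3, 1), (-4, 1), (-4, 0)])
Fold: move[3]->D => LLLDLD (positions: [(0, 0), (-1, 0), (-2, 0), (-3, 0), (-3, -1), (-4, -1), (-4, -2)])
Fold: move[0]->U => ULLDLD (positions: [(0, 0), (0, 1), (-1, 1), (-2, 1), (-2, 0), (-3, 0), (-3, -1)])
Fold: move[3]->U => ULLULD (positions: [(0, 0), (0, 1), (-1, 1), (-2, 1), (-2, 2), (-3, 2), (-3, 1)])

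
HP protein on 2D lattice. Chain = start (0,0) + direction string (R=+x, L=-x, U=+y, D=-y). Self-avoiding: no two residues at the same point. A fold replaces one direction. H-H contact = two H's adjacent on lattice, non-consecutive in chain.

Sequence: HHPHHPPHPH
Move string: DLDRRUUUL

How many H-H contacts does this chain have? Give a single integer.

Positions: [(0, 0), (0, -1), (-1, -1), (-1, -2), (0, -2), (1, -2), (1, -1), (1, 0), (1, 1), (0, 1)]
H-H contact: residue 0 @(0,0) - residue 7 @(1, 0)
H-H contact: residue 0 @(0,0) - residue 9 @(0, 1)
H-H contact: residue 1 @(0,-1) - residue 4 @(0, -2)

Answer: 3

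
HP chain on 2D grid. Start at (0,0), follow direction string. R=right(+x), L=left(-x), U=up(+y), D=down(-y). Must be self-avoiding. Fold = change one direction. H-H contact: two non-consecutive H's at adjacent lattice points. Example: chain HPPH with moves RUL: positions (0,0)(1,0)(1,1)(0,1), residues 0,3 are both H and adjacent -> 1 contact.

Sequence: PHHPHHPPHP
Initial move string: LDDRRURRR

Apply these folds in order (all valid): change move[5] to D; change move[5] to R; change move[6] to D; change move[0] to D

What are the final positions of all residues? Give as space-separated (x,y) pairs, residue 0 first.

Answer: (0,0) (0,-1) (0,-2) (0,-3) (1,-3) (2,-3) (3,-3) (3,-4) (4,-4) (5,-4)

Derivation:
Initial moves: LDDRRURRR
Fold: move[5]->D => LDDRRDRRR (positions: [(0, 0), (-1, 0), (-1, -1), (-1, -2), (0, -2), (1, -2), (1, -3), (2, -3), (3, -3), (4, -3)])
Fold: move[5]->R => LDDRRRRRR (positions: [(0, 0), (-1, 0), (-1, -1), (-1, -2), (0, -2), (1, -2), (2, -2), (3, -2), (4, -2), (5, -2)])
Fold: move[6]->D => LDDRRRDRR (positions: [(0, 0), (-1, 0), (-1, -1), (-1, -2), (0, -2), (1, -2), (2, -2), (2, -3), (3, -3), (4, -3)])
Fold: move[0]->D => DDDRRRDRR (positions: [(0, 0), (0, -1), (0, -2), (0, -3), (1, -3), (2, -3), (3, -3), (3, -4), (4, -4), (5, -4)])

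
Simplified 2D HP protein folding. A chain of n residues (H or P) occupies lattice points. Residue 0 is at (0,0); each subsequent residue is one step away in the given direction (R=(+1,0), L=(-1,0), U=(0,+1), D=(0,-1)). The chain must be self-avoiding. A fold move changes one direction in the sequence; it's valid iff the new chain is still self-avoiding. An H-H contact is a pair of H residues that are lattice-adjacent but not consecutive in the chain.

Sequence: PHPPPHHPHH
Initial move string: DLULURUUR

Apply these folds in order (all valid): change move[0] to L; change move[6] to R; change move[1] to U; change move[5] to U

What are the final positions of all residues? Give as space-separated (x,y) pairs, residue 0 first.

Initial moves: DLULURUUR
Fold: move[0]->L => LLULURUUR (positions: [(0, 0), (-1, 0), (-2, 0), (-2, 1), (-3, 1), (-3, 2), (-2, 2), (-2, 3), (-2, 4), (-1, 4)])
Fold: move[6]->R => LLULURRUR (positions: [(0, 0), (-1, 0), (-2, 0), (-2, 1), (-3, 1), (-3, 2), (-2, 2), (-1, 2), (-1, 3), (0, 3)])
Fold: move[1]->U => LUULURRUR (positions: [(0, 0), (-1, 0), (-1, 1), (-1, 2), (-2, 2), (-2, 3), (-1, 3), (0, 3), (0, 4), (1, 4)])
Fold: move[5]->U => LUULUURUR (positions: [(0, 0), (-1, 0), (-1, 1), (-1, 2), (-2, 2), (-2, 3), (-2, 4), (-1, 4), (-1, 5), (0, 5)])

Answer: (0,0) (-1,0) (-1,1) (-1,2) (-2,2) (-2,3) (-2,4) (-1,4) (-1,5) (0,5)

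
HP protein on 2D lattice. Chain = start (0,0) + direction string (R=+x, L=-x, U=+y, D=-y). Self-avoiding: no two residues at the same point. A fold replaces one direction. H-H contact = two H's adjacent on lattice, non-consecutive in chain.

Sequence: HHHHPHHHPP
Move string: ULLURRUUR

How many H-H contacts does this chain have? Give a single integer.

Positions: [(0, 0), (0, 1), (-1, 1), (-2, 1), (-2, 2), (-1, 2), (0, 2), (0, 3), (0, 4), (1, 4)]
H-H contact: residue 1 @(0,1) - residue 6 @(0, 2)
H-H contact: residue 2 @(-1,1) - residue 5 @(-1, 2)

Answer: 2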